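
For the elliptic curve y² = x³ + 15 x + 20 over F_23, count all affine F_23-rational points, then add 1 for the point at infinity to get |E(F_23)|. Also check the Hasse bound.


Affine points = {(1, 6), (1, 17), (2, 9), (2, 14), (3, 0), (4, 11), (4, 12), (5, 6), (5, 17), (6, 2), (6, 21), (7, 10), (7, 13), (8, 10), (8, 13), (15, 3), (15, 20), (16, 3), (16, 20), (17, 6), (17, 17), (18, 2), (18, 21), (22, 2), (22, 21)}; affine count = 25; |E(F_23)| = 26.

Discriminant check: Δ ∝ 4a³ + 27b² = 4·15³ + 27·20² = 4·3375 + 27·400 ≡ 12 (mod 23). Nonzero ⇒ E is nonsingular.
For each x ∈ F_23, compute rhs = x³ + 15·x + 20 mod 23, then count y ∈ F_23 with y² ≡ rhs.
  x = 0: rhs = 20, matching y values: none (0 points).
  x = 1: rhs = 13, matching y values: 6, 17 (2 points).
  x = 2: rhs = 12, matching y values: 9, 14 (2 points).
  x = 3: rhs = 0, matching y values: 0 (1 points).
  x = 4: rhs = 6, matching y values: 11, 12 (2 points).
  x = 5: rhs = 13, matching y values: 6, 17 (2 points).
  x = 6: rhs = 4, matching y values: 2, 21 (2 points).
  x = 7: rhs = 8, matching y values: 10, 13 (2 points).
  x = 8: rhs = 8, matching y values: 10, 13 (2 points).
  x = 9: rhs = 10, matching y values: none (0 points).
  x = 10: rhs = 20, matching y values: none (0 points).
  x = 11: rhs = 21, matching y values: none (0 points).
  x = 12: rhs = 19, matching y values: none (0 points).
  x = 13: rhs = 20, matching y values: none (0 points).
  x = 14: rhs = 7, matching y values: none (0 points).
  x = 15: rhs = 9, matching y values: 3, 20 (2 points).
  x = 16: rhs = 9, matching y values: 3, 20 (2 points).
  x = 17: rhs = 13, matching y values: 6, 17 (2 points).
  x = 18: rhs = 4, matching y values: 2, 21 (2 points).
  x = 19: rhs = 11, matching y values: none (0 points).
  x = 20: rhs = 17, matching y values: none (0 points).
  x = 21: rhs = 5, matching y values: none (0 points).
  x = 22: rhs = 4, matching y values: 2, 21 (2 points).
Total affine count: 25.
Full point count |E(F_23)| = 25 + 1 = 26.
Hasse bound: |26 − (23+1)| = |2| = 2 ≤ 2√23 ≈ 9.5917 ✓.


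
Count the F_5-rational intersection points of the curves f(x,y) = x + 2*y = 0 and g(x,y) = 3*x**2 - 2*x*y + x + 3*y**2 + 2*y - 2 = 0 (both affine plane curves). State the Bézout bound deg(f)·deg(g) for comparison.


Common zeros: ∅; count = 0; Bézout bound = 2.

deg(f) = 1, deg(g) = 2, so Bézout bound = 2.
Scan x ∈ F_5. For each x, list the y ∈ F_5 with f(x, y) ≡ 0 and those with g(x, y) ≡ 0 (mod 5); the common zeros in that column are the intersection.
  x = 0: f ≡ 0 at y ∈ {0}; g ≡ 0 at y ∈ ∅; common: ∅.
  x = 1: f ≡ 0 at y ∈ {2}; g ≡ 0 at y ∈ {1, 4}; common: ∅.
  x = 2: f ≡ 0 at y ∈ {4}; g ≡ 0 at y ∈ {2}; common: ∅.
  x = 3: f ≡ 0 at y ∈ {1}; g ≡ 0 at y ∈ {4}; common: ∅.
  x = 4: f ≡ 0 at y ∈ {3}; g ≡ 0 at y ∈ {0, 2}; common: ∅.
Collecting: common zeros = ∅, so the count is 0.
Comparison with the Bézout bound: 0 ≤ 2 = deg(f)·deg(g), as expected for curves with no common component (the affine F_5-count falls short of the bound because intersections may lie at infinity, over extension fields, or carry multiplicity).


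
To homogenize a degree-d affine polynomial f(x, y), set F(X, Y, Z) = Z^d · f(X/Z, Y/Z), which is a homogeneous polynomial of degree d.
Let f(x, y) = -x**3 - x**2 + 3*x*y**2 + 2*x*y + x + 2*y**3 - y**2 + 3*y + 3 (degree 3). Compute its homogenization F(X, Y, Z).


F(X, Y, Z) = -X**3 - X**2*Z + 3*X*Y**2 + 2*X*Y*Z + X*Z**2 + 2*Y**3 - Y**2*Z + 3*Y*Z**2 + 3*Z**3

deg(f) = 3.
Substitute x = X/Z, y = Y/Z into f, then multiply by Z^3.
  monomial -1·x^3·y^0 ↦ -1·X^3·Y^0·Z^0.
  monomial -1·x^2·y^0 ↦ -1·X^2·Y^0·Z^1.
  monomial 3·x^1·y^2 ↦ 3·X^1·Y^2·Z^0.
  monomial 2·x^1·y^1 ↦ 2·X^1·Y^1·Z^1.
  monomial 1·x^1·y^0 ↦ 1·X^1·Y^0·Z^2.
  monomial 2·x^0·y^3 ↦ 2·X^0·Y^3·Z^0.
  monomial -1·x^0·y^2 ↦ -1·X^0·Y^2·Z^1.
  monomial 3·x^0·y^1 ↦ 3·X^0·Y^1·Z^2.
  monomial 3·x^0·y^0 ↦ 3·X^0·Y^0·Z^3.
Collecting: F(X, Y, Z) = -X**3 - X**2*Z + 3*X*Y**2 + 2*X*Y*Z + X*Z**2 + 2*Y**3 - Y**2*Z + 3*Y*Z**2 + 3*Z**3.


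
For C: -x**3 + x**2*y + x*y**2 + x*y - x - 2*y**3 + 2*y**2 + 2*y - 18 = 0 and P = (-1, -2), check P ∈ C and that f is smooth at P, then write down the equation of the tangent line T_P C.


Tangent line at P: 2*x - 26*y - 50 = 0.

Step 1: f(-1, -2) = 0, so P lies on C.
Step 2: partial derivatives
  f_x(x, y) = -3*x**2 + 2*x*y + y**2 + y - 1, f_y(x, y) = x**2 + 2*x*y + x - 6*y**2 + 4*y + 2.
  f_x(P) = 2, f_y(P) = -26 (gradient nonzero, so P is smooth).
Step 3: tangent line at P: 2·(x − -1) + -26·(y − -2) = 0.
Expanding: 2*x - 26*y - 50 = 0.


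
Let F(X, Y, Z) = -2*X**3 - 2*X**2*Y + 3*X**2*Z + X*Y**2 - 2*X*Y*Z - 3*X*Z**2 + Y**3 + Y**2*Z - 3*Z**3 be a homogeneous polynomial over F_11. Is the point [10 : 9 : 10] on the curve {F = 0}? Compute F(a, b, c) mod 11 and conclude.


F(10,9,10) ≡ 8 (mod 11); P is NOT on the curve.

Evaluate F(10, 9, 10) term-by-term (mod 11).
  -2*X**3 ↦ -2·1000·1·1 = -2000
  -2*X**2*Y ↦ -2·100·9·1 = -1800
  3*X**2*Z ↦ 3·100·1·10 = 3000
  X*Y**2 ↦ 1·10·81·1 = 810
  -2*X*Y*Z ↦ -2·10·9·10 = -1800
  -3*X*Z**2 ↦ -3·10·1·100 = -3000
  Y**3 ↦ 1·1·729·1 = 729
  Y**2*Z ↦ 1·1·81·10 = 810
  -3*Z**3 ↦ -3·1·1·1000 = -3000
Sum: F(10, 9, 10) = (-2000) + (-1800) + (3000) + (810) + (-1800) + (-3000) + (729) + (810) + (-3000) = -6251.
Reducing mod 11: -6251 ≡ 8 (mod 11).
Since F(a, b, c) ≡ 8 ≠ 0 (mod 11), P does NOT lie on the curve.


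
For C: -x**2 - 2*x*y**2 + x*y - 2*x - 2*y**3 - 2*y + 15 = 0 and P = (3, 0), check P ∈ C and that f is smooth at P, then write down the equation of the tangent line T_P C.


Tangent line at P: -8*x + y + 24 = 0.

Step 1: f(3, 0) = 0, so P lies on C.
Step 2: partial derivatives
  f_x(x, y) = -2*x - 2*y**2 + y - 2, f_y(x, y) = -4*x*y + x - 6*y**2 - 2.
  f_x(P) = -8, f_y(P) = 1 (gradient nonzero, so P is smooth).
Step 3: tangent line at P: -8·(x − 3) + 1·(y − 0) = 0.
Expanding: -8*x + y + 24 = 0.


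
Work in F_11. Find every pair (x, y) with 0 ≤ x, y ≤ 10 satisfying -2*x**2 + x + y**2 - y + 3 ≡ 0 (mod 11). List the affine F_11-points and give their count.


Affine F_11-points: {(0, 6), (1, 5), (1, 7), (3, 4), (3, 8), (5, 5), (5, 7), (6, 6), (7, 0), (7, 1), (10, 0), (10, 1)}; count = 12.

For each of the 121 pairs (x, y) ∈ F_11², evaluate f(x, y) mod 11. Record the zeros.
  x = 0: [0↦3, 1↦3, 2↦5, 3↦9, 4↦4, 5↦1, 6↦0, 7↦1, 8↦4, 9↦9, 10↦5]  zeros at y ∈ {6}
  x = 1: [0↦2, 1↦2, 2↦4, 3↦8, 4↦3, 5↦0, 6↦10, 7↦0, 8↦3, 9↦8, 10↦4]  zeros at y ∈ {5, 7}
  x = 2: [0↦8, 1↦8, 2↦10, 3↦3, 4↦9, 5↦6, 6↦5, 7↦6, 8↦9, 9↦3, 10↦10]  zeros at y ∈ ∅
  x = 3: [0↦10, 1↦10, 2↦1, 3↦5, 4↦0, 5↦8, 6↦7, 7↦8, 8↦0, 9↦5, 10↦1]  zeros at y ∈ {4, 8}
  x = 4: [0↦8, 1↦8, 2↦10, 3↦3, 4↦9, 5↦6, 6↦5, 7↦6, 8↦9, 9↦3, 10↦10]  zeros at y ∈ ∅
  x = 5: [0↦2, 1↦2, 2↦4, 3↦8, 4↦3, 5↦0, 6↦10, 7↦0, 8↦3, 9↦8, 10↦4]  zeros at y ∈ {5, 7}
  x = 6: [0↦3, 1↦3, 2↦5, 3↦9, 4↦4, 5↦1, 6↦0, 7↦1, 8↦4, 9↦9, 10↦5]  zeros at y ∈ {6}
  x = 7: [0↦0, 1↦0, 2↦2, 3↦6, 4↦1, 5↦9, 6↦8, 7↦9, 8↦1, 9↦6, 10↦2]  zeros at y ∈ {0, 1}
  x = 8: [0↦4, 1↦4, 2↦6, 3↦10, 4↦5, 5↦2, 6↦1, 7↦2, 8↦5, 9↦10, 10↦6]  zeros at y ∈ ∅
  x = 9: [0↦4, 1↦4, 2↦6, 3↦10, 4↦5, 5↦2, 6↦1, 7↦2, 8↦5, 9↦10, 10↦6]  zeros at y ∈ ∅
  x = 10: [0↦0, 1↦0, 2↦2, 3↦6, 4↦1, 5↦9, 6↦8, 7↦9, 8↦1, 9↦6, 10↦2]  zeros at y ∈ {0, 1}
Collecting zeros: affine points = {(0, 6), (1, 5), (1, 7), (3, 4), (3, 8), (5, 5), (5, 7), (6, 6), (7, 0), (7, 1), (10, 0), (10, 1)}.
Total count |C(F_11)_aff| = 12.


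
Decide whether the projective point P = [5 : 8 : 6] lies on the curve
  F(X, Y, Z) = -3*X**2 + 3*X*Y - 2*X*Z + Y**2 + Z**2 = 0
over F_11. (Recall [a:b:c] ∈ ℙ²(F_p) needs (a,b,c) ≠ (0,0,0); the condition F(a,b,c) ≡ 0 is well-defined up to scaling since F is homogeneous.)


F(5,8,6) ≡ 8 (mod 11); P is NOT on the curve.

Evaluate F(5, 8, 6) term-by-term (mod 11).
  -3*X**2 ↦ -3·25·1·1 = -75
  3*X*Y ↦ 3·5·8·1 = 120
  -2*X*Z ↦ -2·5·1·6 = -60
  Y**2 ↦ 1·1·64·1 = 64
  Z**2 ↦ 1·1·1·36 = 36
Sum: F(5, 8, 6) = (-75) + (120) + (-60) + (64) + (36) = 85.
Reducing mod 11: 85 ≡ 8 (mod 11).
Since F(a, b, c) ≡ 8 ≠ 0 (mod 11), P does NOT lie on the curve.


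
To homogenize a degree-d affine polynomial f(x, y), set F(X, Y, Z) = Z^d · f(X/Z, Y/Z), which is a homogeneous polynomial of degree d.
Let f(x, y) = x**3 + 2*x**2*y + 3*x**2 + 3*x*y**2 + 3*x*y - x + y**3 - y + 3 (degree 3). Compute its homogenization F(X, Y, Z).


F(X, Y, Z) = X**3 + 2*X**2*Y + 3*X**2*Z + 3*X*Y**2 + 3*X*Y*Z - X*Z**2 + Y**3 - Y*Z**2 + 3*Z**3

deg(f) = 3.
Substitute x = X/Z, y = Y/Z into f, then multiply by Z^3.
  monomial 1·x^3·y^0 ↦ 1·X^3·Y^0·Z^0.
  monomial 2·x^2·y^1 ↦ 2·X^2·Y^1·Z^0.
  monomial 3·x^2·y^0 ↦ 3·X^2·Y^0·Z^1.
  monomial 3·x^1·y^2 ↦ 3·X^1·Y^2·Z^0.
  monomial 3·x^1·y^1 ↦ 3·X^1·Y^1·Z^1.
  monomial -1·x^1·y^0 ↦ -1·X^1·Y^0·Z^2.
  monomial 1·x^0·y^3 ↦ 1·X^0·Y^3·Z^0.
  monomial -1·x^0·y^1 ↦ -1·X^0·Y^1·Z^2.
  monomial 3·x^0·y^0 ↦ 3·X^0·Y^0·Z^3.
Collecting: F(X, Y, Z) = X**3 + 2*X**2*Y + 3*X**2*Z + 3*X*Y**2 + 3*X*Y*Z - X*Z**2 + Y**3 - Y*Z**2 + 3*Z**3.


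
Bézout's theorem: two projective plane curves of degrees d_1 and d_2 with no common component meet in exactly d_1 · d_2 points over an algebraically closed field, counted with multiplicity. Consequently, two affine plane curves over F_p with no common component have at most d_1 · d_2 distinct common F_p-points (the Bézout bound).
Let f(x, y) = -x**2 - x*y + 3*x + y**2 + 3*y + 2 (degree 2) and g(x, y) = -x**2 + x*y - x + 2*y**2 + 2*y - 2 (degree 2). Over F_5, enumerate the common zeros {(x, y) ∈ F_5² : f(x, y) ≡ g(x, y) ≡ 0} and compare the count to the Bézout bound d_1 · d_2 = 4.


Common zeros: ∅; count = 0; Bézout bound = 4.

deg(f) = 2, deg(g) = 2, so Bézout bound = 4.
Scan x ∈ F_5. For each x, list the y ∈ F_5 with f(x, y) ≡ 0 and those with g(x, y) ≡ 0 (mod 5); the common zeros in that column are the intersection.
  x = 0: f ≡ 0 at y ∈ {3, 4}; g ≡ 0 at y ∈ {2}; common: ∅.
  x = 1: f ≡ 0 at y ∈ ∅; g ≡ 0 at y ∈ {2, 4}; common: ∅.
  x = 2: f ≡ 0 at y ∈ {2}; g ≡ 0 at y ∈ {4}; common: ∅.
  x = 3: f ≡ 0 at y ∈ ∅; g ≡ 0 at y ∈ ∅; common: ∅.
  x = 4: f ≡ 0 at y ∈ {2, 4}; g ≡ 0 at y ∈ ∅; common: ∅.
Collecting: common zeros = ∅, so the count is 0.
Comparison with the Bézout bound: 0 ≤ 4 = deg(f)·deg(g), as expected for curves with no common component (the affine F_5-count falls short of the bound because intersections may lie at infinity, over extension fields, or carry multiplicity).


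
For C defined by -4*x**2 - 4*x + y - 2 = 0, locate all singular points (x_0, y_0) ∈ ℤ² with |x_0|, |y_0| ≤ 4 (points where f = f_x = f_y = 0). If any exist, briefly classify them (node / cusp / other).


No singular points in the scanned grid; C is smooth there.

Compute partial derivatives:
  f_x = -8*x - 4.
  f_y = 1.
f_y = 1 is a nonzero constant, so f_y never vanishes: no point (x, y) can satisfy f = f_x = f_y = 0. In particular no (x, y) ∈ {−4, ..., 4}² is singular; the curve is smooth.


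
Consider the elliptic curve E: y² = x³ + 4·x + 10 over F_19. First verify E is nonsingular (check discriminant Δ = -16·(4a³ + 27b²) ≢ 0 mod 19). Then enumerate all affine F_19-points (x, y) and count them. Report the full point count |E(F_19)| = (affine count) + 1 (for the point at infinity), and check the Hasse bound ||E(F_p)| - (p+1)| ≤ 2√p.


Affine points = {(2, 8), (2, 11), (3, 7), (3, 12), (7, 1), (7, 18), (10, 9), (10, 10), (11, 6), (11, 13), (12, 0), (13, 6), (13, 13), (14, 6), (14, 13), (15, 5), (15, 14), (16, 3), (16, 16), (18, 9), (18, 10)}; affine count = 21; |E(F_19)| = 22.

Discriminant check: Δ ∝ 4a³ + 27b² = 4·4³ + 27·10² = 4·64 + 27·100 ≡ 11 (mod 19). Nonzero ⇒ E is nonsingular.
For each x ∈ F_19, compute rhs = x³ + 4·x + 10 mod 19, then count y ∈ F_19 with y² ≡ rhs.
  x = 0: rhs = 10, matching y values: none (0 points).
  x = 1: rhs = 15, matching y values: none (0 points).
  x = 2: rhs = 7, matching y values: 8, 11 (2 points).
  x = 3: rhs = 11, matching y values: 7, 12 (2 points).
  x = 4: rhs = 14, matching y values: none (0 points).
  x = 5: rhs = 3, matching y values: none (0 points).
  x = 6: rhs = 3, matching y values: none (0 points).
  x = 7: rhs = 1, matching y values: 1, 18 (2 points).
  x = 8: rhs = 3, matching y values: none (0 points).
  x = 9: rhs = 15, matching y values: none (0 points).
  x = 10: rhs = 5, matching y values: 9, 10 (2 points).
  x = 11: rhs = 17, matching y values: 6, 13 (2 points).
  x = 12: rhs = 0, matching y values: 0 (1 points).
  x = 13: rhs = 17, matching y values: 6, 13 (2 points).
  x = 14: rhs = 17, matching y values: 6, 13 (2 points).
  x = 15: rhs = 6, matching y values: 5, 14 (2 points).
  x = 16: rhs = 9, matching y values: 3, 16 (2 points).
  x = 17: rhs = 13, matching y values: none (0 points).
  x = 18: rhs = 5, matching y values: 9, 10 (2 points).
Total affine count: 21.
Full point count |E(F_19)| = 21 + 1 = 22.
Hasse bound: |22 − (19+1)| = |2| = 2 ≤ 2√19 ≈ 8.7178 ✓.


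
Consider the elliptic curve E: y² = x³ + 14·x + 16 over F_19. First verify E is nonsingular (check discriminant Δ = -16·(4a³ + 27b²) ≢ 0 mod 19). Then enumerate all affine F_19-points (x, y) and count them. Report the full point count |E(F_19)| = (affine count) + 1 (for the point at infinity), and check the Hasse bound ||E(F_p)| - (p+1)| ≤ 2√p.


Affine points = {(0, 4), (0, 15), (3, 3), (3, 16), (7, 1), (7, 18), (9, 4), (9, 15), (10, 4), (10, 15), (11, 0), (13, 1), (13, 18), (14, 7), (14, 12), (16, 2), (16, 17), (18, 1), (18, 18)}; affine count = 19; |E(F_19)| = 20.

Discriminant check: Δ ∝ 4a³ + 27b² = 4·14³ + 27·16² = 4·2744 + 27·256 ≡ 9 (mod 19). Nonzero ⇒ E is nonsingular.
For each x ∈ F_19, compute rhs = x³ + 14·x + 16 mod 19, then count y ∈ F_19 with y² ≡ rhs.
  x = 0: rhs = 16, matching y values: 4, 15 (2 points).
  x = 1: rhs = 12, matching y values: none (0 points).
  x = 2: rhs = 14, matching y values: none (0 points).
  x = 3: rhs = 9, matching y values: 3, 16 (2 points).
  x = 4: rhs = 3, matching y values: none (0 points).
  x = 5: rhs = 2, matching y values: none (0 points).
  x = 6: rhs = 12, matching y values: none (0 points).
  x = 7: rhs = 1, matching y values: 1, 18 (2 points).
  x = 8: rhs = 13, matching y values: none (0 points).
  x = 9: rhs = 16, matching y values: 4, 15 (2 points).
  x = 10: rhs = 16, matching y values: 4, 15 (2 points).
  x = 11: rhs = 0, matching y values: 0 (1 points).
  x = 12: rhs = 12, matching y values: none (0 points).
  x = 13: rhs = 1, matching y values: 1, 18 (2 points).
  x = 14: rhs = 11, matching y values: 7, 12 (2 points).
  x = 15: rhs = 10, matching y values: none (0 points).
  x = 16: rhs = 4, matching y values: 2, 17 (2 points).
  x = 17: rhs = 18, matching y values: none (0 points).
  x = 18: rhs = 1, matching y values: 1, 18 (2 points).
Total affine count: 19.
Full point count |E(F_19)| = 19 + 1 = 20.
Hasse bound: |20 − (19+1)| = |0| = 0 ≤ 2√19 ≈ 8.7178 ✓.


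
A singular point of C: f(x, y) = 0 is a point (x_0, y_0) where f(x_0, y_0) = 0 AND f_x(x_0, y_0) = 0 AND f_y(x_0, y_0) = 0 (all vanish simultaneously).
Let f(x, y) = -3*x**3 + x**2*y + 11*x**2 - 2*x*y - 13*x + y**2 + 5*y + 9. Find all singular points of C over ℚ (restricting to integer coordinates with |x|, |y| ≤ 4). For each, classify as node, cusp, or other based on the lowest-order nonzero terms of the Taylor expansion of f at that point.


Singular points: {(1, -2)}; classification: cusp.

Compute partial derivatives:
  f_x = -9*x**2 + 2*x*y + 22*x - 2*y - 13.
  f_y = x**2 - 2*x + 2*y + 5.
Scan x_0 ∈ {−4, ..., 4}. For each x_0, f_y(x_0, y) is a polynomial in y; find its integer roots y ∈ {−4, ..., 4}, then test f_x and f at those candidates.
  x = -4: f_y(-4, y) = 2*y + 29; no integer root y with |y| ≤ 4.
  x = -3: f_y(-3, y) = 2*y + 20; no integer root y with |y| ≤ 4.
  x = -2: f_y(-2, y) = 2*y + 13; no integer root y with |y| ≤ 4.
  x = -1: f_y(-1, y) = 2*y + 8; vanishes at y ∈ {-4}. (-1, -4): f_x = -28 ≠ 0.
  x = 0: f_y(0, y) = 2*y + 5; no integer root y with |y| ≤ 4.
  x = 1: f_y(1, y) = 2*y + 4; vanishes at y ∈ {-2}. (1, -2): f_x = 0, f = 0 — SINGULAR.
  x = 2: f_y(2, y) = 2*y + 5; no integer root y with |y| ≤ 4.
  x = 3: f_y(3, y) = 2*y + 8; vanishes at y ∈ {-4}. (3, -4): f_x = -44 ≠ 0.
  x = 4: f_y(4, y) = 2*y + 13; no integer root y with |y| ≤ 4.
Only singular point on the grid: (1, -2).
Classify: substitute x = 1 + u, y = -2 + v and expand: f = -3*u**3 + u**2*v + v**2.
No constant or linear terms (consistent with a singular point). Quadratic part: v**2. Cubic part: -3*u**3 + u**2*v.
The quadratic part v**2 is a perfect square, so there is a single (double) tangent line v = 0, i.e. y = -2. Restricting the cubic part to that line (v = 0) leaves -3*u**3 ≠ 0, so f is not divisible by v and the branch is v² ≈ 3*u**3 to lowest order — this is a cusp.
Classification: cusp.


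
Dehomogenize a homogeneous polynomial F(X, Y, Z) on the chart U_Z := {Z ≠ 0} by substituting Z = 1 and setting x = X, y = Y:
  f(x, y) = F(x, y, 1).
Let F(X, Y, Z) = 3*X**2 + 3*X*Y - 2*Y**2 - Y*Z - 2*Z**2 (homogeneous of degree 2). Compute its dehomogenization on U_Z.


f(x, y) = 3*x**2 + 3*x*y - 2*y**2 - y - 2

On U_Z we set Z = 1. Each monomial c·X^i·Y^j·Z^k in F becomes c·x^i·y^j·1^k = c·x^i·y^j.
Substituting Z = 1: F(X, Y, 1) = 3*x**2 + 3*x*y - 2*y**2 - y - 2.
Note: deg(f) ≤ deg(F) = 2; strict inequality happens when F is divisible by Z (lost terms).


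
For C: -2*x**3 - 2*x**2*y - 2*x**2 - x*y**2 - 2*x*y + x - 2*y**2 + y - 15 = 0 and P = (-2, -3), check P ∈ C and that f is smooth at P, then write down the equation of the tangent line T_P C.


Tangent line at P: -42*x - 3*y - 93 = 0.

Step 1: f(-2, -3) = 0, so P lies on C.
Step 2: partial derivatives
  f_x(x, y) = -6*x**2 - 4*x*y - 4*x - y**2 - 2*y + 1, f_y(x, y) = -2*x**2 - 2*x*y - 2*x - 4*y + 1.
  f_x(P) = -42, f_y(P) = -3 (gradient nonzero, so P is smooth).
Step 3: tangent line at P: -42·(x − -2) + -3·(y − -3) = 0.
Expanding: -42*x - 3*y - 93 = 0.


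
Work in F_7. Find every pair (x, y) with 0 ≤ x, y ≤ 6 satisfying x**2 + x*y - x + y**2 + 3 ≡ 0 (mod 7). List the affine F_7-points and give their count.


Affine F_7-points: {(0, 2), (0, 5), (3, 5), (3, 6), (6, 2), (6, 6)}; count = 6.

For each of the 49 pairs (x, y) ∈ F_7², evaluate f(x, y) mod 7. Record the zeros.
  x = 0: [0↦3, 1↦4, 2↦0, 3↦5, 4↦5, 5↦0, 6↦4]  zeros at y ∈ {2, 5}
  x = 1: [0↦3, 1↦5, 2↦2, 3↦1, 4↦2, 5↦5, 6↦3]  zeros at y ∈ ∅
  x = 2: [0↦5, 1↦1, 2↦6, 3↦6, 4↦1, 5↦5, 6↦4]  zeros at y ∈ ∅
  x = 3: [0↦2, 1↦6, 2↦5, 3↦6, 4↦2, 5↦0, 6↦0]  zeros at y ∈ {5, 6}
  x = 4: [0↦1, 1↦6, 2↦6, 3↦1, 4↦5, 5↦4, 6↦5]  zeros at y ∈ ∅
  x = 5: [0↦2, 1↦1, 2↦2, 3↦5, 4↦3, 5↦3, 6↦5]  zeros at y ∈ ∅
  x = 6: [0↦5, 1↦5, 2↦0, 3↦4, 4↦3, 5↦4, 6↦0]  zeros at y ∈ {2, 6}
Collecting zeros: affine points = {(0, 2), (0, 5), (3, 5), (3, 6), (6, 2), (6, 6)}.
Total count |C(F_7)_aff| = 6.


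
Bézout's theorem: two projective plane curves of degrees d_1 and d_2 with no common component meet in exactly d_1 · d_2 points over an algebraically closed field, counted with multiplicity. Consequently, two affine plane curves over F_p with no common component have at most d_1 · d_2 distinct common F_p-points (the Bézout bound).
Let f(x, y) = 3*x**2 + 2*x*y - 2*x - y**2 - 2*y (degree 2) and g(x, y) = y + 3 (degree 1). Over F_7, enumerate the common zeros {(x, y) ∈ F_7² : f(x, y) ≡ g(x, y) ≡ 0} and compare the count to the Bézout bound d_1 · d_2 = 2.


Common zeros: {(2, 4), (3, 4)}; count = 2; Bézout bound = 2.

deg(f) = 2, deg(g) = 1, so Bézout bound = 2.
Scan x ∈ F_7. For each x, list the y ∈ F_7 with f(x, y) ≡ 0 and those with g(x, y) ≡ 0 (mod 7); the common zeros in that column are the intersection.
  x = 0: f ≡ 0 at y ∈ {0, 5}; g ≡ 0 at y ∈ {4}; common: ∅.
  x = 1: f ≡ 0 at y ∈ {1, 6}; g ≡ 0 at y ∈ {4}; common: ∅.
  x = 2: f ≡ 0 at y ∈ {4, 5}; g ≡ 0 at y ∈ {4}; common: {4}.
  x = 3: f ≡ 0 at y ∈ {0, 4}; g ≡ 0 at y ∈ {4}; common: {4}.
  x = 4: f ≡ 0 at y ∈ {3}; g ≡ 0 at y ∈ {4}; common: ∅.
  x = 5: f ≡ 0 at y ∈ {2, 6}; g ≡ 0 at y ∈ {4}; common: ∅.
  x = 6: f ≡ 0 at y ∈ {1, 2}; g ≡ 0 at y ∈ {4}; common: ∅.
Collecting: common zeros = {(2, 4), (3, 4)}, so the count is 2.
Comparison with the Bézout bound: 2 ≤ 2 = deg(f)·deg(g), as expected for curves with no common component (the bound is attained).


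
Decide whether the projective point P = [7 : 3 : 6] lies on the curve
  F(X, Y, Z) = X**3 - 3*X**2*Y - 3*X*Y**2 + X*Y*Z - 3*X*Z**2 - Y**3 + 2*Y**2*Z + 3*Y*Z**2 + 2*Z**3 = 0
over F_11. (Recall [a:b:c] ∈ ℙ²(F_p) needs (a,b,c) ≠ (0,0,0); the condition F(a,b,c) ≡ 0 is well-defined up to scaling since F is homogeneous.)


F(7,3,6) ≡ 8 (mod 11); P is NOT on the curve.

Evaluate F(7, 3, 6) term-by-term (mod 11).
  X**3 ↦ 1·343·1·1 = 343
  -3*X**2*Y ↦ -3·49·3·1 = -441
  -3*X*Y**2 ↦ -3·7·9·1 = -189
  X*Y*Z ↦ 1·7·3·6 = 126
  -3*X*Z**2 ↦ -3·7·1·36 = -756
  -Y**3 ↦ -1·1·27·1 = -27
  2*Y**2*Z ↦ 2·1·9·6 = 108
  3*Y*Z**2 ↦ 3·1·3·36 = 324
  2*Z**3 ↦ 2·1·1·216 = 432
Sum: F(7, 3, 6) = (343) + (-441) + (-189) + (126) + (-756) + (-27) + (108) + (324) + (432) = -80.
Reducing mod 11: -80 ≡ 8 (mod 11).
Since F(a, b, c) ≡ 8 ≠ 0 (mod 11), P does NOT lie on the curve.


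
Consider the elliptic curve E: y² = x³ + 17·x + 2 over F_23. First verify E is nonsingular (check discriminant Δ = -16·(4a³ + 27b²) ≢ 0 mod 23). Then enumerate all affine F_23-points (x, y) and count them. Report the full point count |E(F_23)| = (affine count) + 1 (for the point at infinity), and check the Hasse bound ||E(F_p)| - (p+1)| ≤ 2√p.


Affine points = {(0, 5), (0, 18), (7, 2), (7, 21), (8, 11), (8, 12), (11, 5), (11, 18), (12, 5), (12, 18), (16, 0), (17, 11), (17, 12), (19, 10), (19, 13), (20, 4), (20, 19), (21, 11), (21, 12)}; affine count = 19; |E(F_23)| = 20.

Discriminant check: Δ ∝ 4a³ + 27b² = 4·17³ + 27·2² = 4·4913 + 27·4 ≡ 3 (mod 23). Nonzero ⇒ E is nonsingular.
For each x ∈ F_23, compute rhs = x³ + 17·x + 2 mod 23, then count y ∈ F_23 with y² ≡ rhs.
  x = 0: rhs = 2, matching y values: 5, 18 (2 points).
  x = 1: rhs = 20, matching y values: none (0 points).
  x = 2: rhs = 21, matching y values: none (0 points).
  x = 3: rhs = 11, matching y values: none (0 points).
  x = 4: rhs = 19, matching y values: none (0 points).
  x = 5: rhs = 5, matching y values: none (0 points).
  x = 6: rhs = 21, matching y values: none (0 points).
  x = 7: rhs = 4, matching y values: 2, 21 (2 points).
  x = 8: rhs = 6, matching y values: 11, 12 (2 points).
  x = 9: rhs = 10, matching y values: none (0 points).
  x = 10: rhs = 22, matching y values: none (0 points).
  x = 11: rhs = 2, matching y values: 5, 18 (2 points).
  x = 12: rhs = 2, matching y values: 5, 18 (2 points).
  x = 13: rhs = 5, matching y values: none (0 points).
  x = 14: rhs = 17, matching y values: none (0 points).
  x = 15: rhs = 21, matching y values: none (0 points).
  x = 16: rhs = 0, matching y values: 0 (1 points).
  x = 17: rhs = 6, matching y values: 11, 12 (2 points).
  x = 18: rhs = 22, matching y values: none (0 points).
  x = 19: rhs = 8, matching y values: 10, 13 (2 points).
  x = 20: rhs = 16, matching y values: 4, 19 (2 points).
  x = 21: rhs = 6, matching y values: 11, 12 (2 points).
  x = 22: rhs = 7, matching y values: none (0 points).
Total affine count: 19.
Full point count |E(F_23)| = 19 + 1 = 20.
Hasse bound: |20 − (23+1)| = |-4| = 4 ≤ 2√23 ≈ 9.5917 ✓.


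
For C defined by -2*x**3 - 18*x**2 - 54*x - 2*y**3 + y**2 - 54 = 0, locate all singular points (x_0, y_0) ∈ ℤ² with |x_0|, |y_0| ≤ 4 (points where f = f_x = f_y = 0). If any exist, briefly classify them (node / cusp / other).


Singular points: {(-3, 0)}; classification: cusp.

Compute partial derivatives:
  f_x = -6*x**2 - 36*x - 54.
  f_y = -6*y**2 + 2*y.
Scan x_0 ∈ {−4, ..., 4}. For each x_0, f_y(x_0, y) is a polynomial in y; find its integer roots y ∈ {−4, ..., 4}, then test f_x and f at those candidates.
  x = -4: f_y(-4, y) = -6*y**2 + 2*y; vanishes at y ∈ {0}. (-4, 0): f_x = -6 ≠ 0.
  x = -3: f_y(-3, y) = -6*y**2 + 2*y; vanishes at y ∈ {0}. (-3, 0): f_x = 0, f = 0 — SINGULAR.
  x = -2: f_y(-2, y) = -6*y**2 + 2*y; vanishes at y ∈ {0}. (-2, 0): f_x = -6 ≠ 0.
  x = -1: f_y(-1, y) = -6*y**2 + 2*y; vanishes at y ∈ {0}. (-1, 0): f_x = -24 ≠ 0.
  x = 0: f_y(0, y) = -6*y**2 + 2*y; vanishes at y ∈ {0}. (0, 0): f_x = -54 ≠ 0.
  x = 1: f_y(1, y) = -6*y**2 + 2*y; vanishes at y ∈ {0}. (1, 0): f_x = -96 ≠ 0.
  x = 2: f_y(2, y) = -6*y**2 + 2*y; vanishes at y ∈ {0}. (2, 0): f_x = -150 ≠ 0.
  x = 3: f_y(3, y) = -6*y**2 + 2*y; vanishes at y ∈ {0}. (3, 0): f_x = -216 ≠ 0.
  x = 4: f_y(4, y) = -6*y**2 + 2*y; vanishes at y ∈ {0}. (4, 0): f_x = -294 ≠ 0.
Only singular point on the grid: (-3, 0).
Classify: substitute x = -3 + u, y = 0 + v and expand: f = -2*u**3 - 2*v**3 + v**2.
No constant or linear terms (consistent with a singular point). Quadratic part: v**2. Cubic part: -2*u**3 - 2*v**3.
The quadratic part v**2 is a perfect square, so there is a single (double) tangent line v = 0, i.e. y = 0. Restricting the cubic part to that line (v = 0) leaves -2*u**3 ≠ 0, so f is not divisible by v and the branch is v² ≈ 2*u**3 to lowest order — this is a cusp.
Classification: cusp.


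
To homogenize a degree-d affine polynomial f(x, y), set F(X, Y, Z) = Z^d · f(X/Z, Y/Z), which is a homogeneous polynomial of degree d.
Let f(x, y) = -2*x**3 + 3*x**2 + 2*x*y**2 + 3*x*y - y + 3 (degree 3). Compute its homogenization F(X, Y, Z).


F(X, Y, Z) = -2*X**3 + 3*X**2*Z + 2*X*Y**2 + 3*X*Y*Z - Y*Z**2 + 3*Z**3

deg(f) = 3.
Substitute x = X/Z, y = Y/Z into f, then multiply by Z^3.
  monomial -2·x^3·y^0 ↦ -2·X^3·Y^0·Z^0.
  monomial 3·x^2·y^0 ↦ 3·X^2·Y^0·Z^1.
  monomial 2·x^1·y^2 ↦ 2·X^1·Y^2·Z^0.
  monomial 3·x^1·y^1 ↦ 3·X^1·Y^1·Z^1.
  monomial -1·x^0·y^1 ↦ -1·X^0·Y^1·Z^2.
  monomial 3·x^0·y^0 ↦ 3·X^0·Y^0·Z^3.
Collecting: F(X, Y, Z) = -2*X**3 + 3*X**2*Z + 2*X*Y**2 + 3*X*Y*Z - Y*Z**2 + 3*Z**3.


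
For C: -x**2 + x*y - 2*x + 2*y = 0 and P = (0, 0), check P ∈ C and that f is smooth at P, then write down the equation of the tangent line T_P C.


Tangent line at P: -2*x + 2*y = 0.

Step 1: f(0, 0) = 0, so P lies on C.
Step 2: partial derivatives
  f_x(x, y) = -2*x + y - 2, f_y(x, y) = x + 2.
  f_x(P) = -2, f_y(P) = 2 (gradient nonzero, so P is smooth).
Step 3: tangent line at P: -2·(x − 0) + 2·(y − 0) = 0.
Expanding: -2*x + 2*y = 0.


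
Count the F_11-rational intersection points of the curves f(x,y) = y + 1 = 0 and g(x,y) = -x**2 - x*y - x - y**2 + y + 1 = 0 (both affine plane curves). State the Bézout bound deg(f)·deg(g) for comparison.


Common zeros: ∅; count = 0; Bézout bound = 2.

deg(f) = 1, deg(g) = 2, so Bézout bound = 2.
Scan x ∈ F_11. For each x, list the y ∈ F_11 with f(x, y) ≡ 0 and those with g(x, y) ≡ 0 (mod 11); the common zeros in that column are the intersection.
  x = 0: f ≡ 0 at y ∈ {10}; g ≡ 0 at y ∈ {4, 8}; common: ∅.
  x = 1: f ≡ 0 at y ∈ {10}; g ≡ 0 at y ∈ ∅; common: ∅.
  x = 2: f ≡ 0 at y ∈ {10}; g ≡ 0 at y ∈ {2, 8}; common: ∅.
  x = 3: f ≡ 0 at y ∈ {10}; g ≡ 0 at y ∈ {0, 9}; common: ∅.
  x = 4: f ≡ 0 at y ∈ {10}; g ≡ 0 at y ∈ ∅; common: ∅.
  x = 5: f ≡ 0 at y ∈ {10}; g ≡ 0 at y ∈ ∅; common: ∅.
  x = 6: f ≡ 0 at y ∈ {10}; g ≡ 0 at y ∈ {2, 4}; common: ∅.
  x = 7: f ≡ 0 at y ∈ {10}; g ≡ 0 at y ∈ {0, 5}; common: ∅.
  x = 8: f ≡ 0 at y ∈ {10}; g ≡ 0 at y ∈ ∅; common: ∅.
  x = 9: f ≡ 0 at y ∈ {10}; g ≡ 0 at y ∈ {5, 9}; common: ∅.
  x = 10: f ≡ 0 at y ∈ {10}; g ≡ 0 at y ∈ ∅; common: ∅.
Collecting: common zeros = ∅, so the count is 0.
Comparison with the Bézout bound: 0 ≤ 2 = deg(f)·deg(g), as expected for curves with no common component (the affine F_11-count falls short of the bound because intersections may lie at infinity, over extension fields, or carry multiplicity).


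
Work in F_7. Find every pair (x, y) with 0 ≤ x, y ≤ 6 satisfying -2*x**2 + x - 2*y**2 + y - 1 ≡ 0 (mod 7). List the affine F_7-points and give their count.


Affine F_7-points: {(0, 2), (2, 0), (2, 4), (4, 2), (5, 5), (5, 6), (6, 5), (6, 6)}; count = 8.

For each of the 49 pairs (x, y) ∈ F_7², evaluate f(x, y) mod 7. Record the zeros.
  x = 0: [0↦6, 1↦5, 2↦0, 3↦5, 4↦6, 5↦3, 6↦3]  zeros at y ∈ {2}
  x = 1: [0↦5, 1↦4, 2↦6, 3↦4, 4↦5, 5↦2, 6↦2]  zeros at y ∈ ∅
  x = 2: [0↦0, 1↦6, 2↦1, 3↦6, 4↦0, 5↦4, 6↦4]  zeros at y ∈ {0, 4}
  x = 3: [0↦5, 1↦4, 2↦6, 3↦4, 4↦5, 5↦2, 6↦2]  zeros at y ∈ ∅
  x = 4: [0↦6, 1↦5, 2↦0, 3↦5, 4↦6, 5↦3, 6↦3]  zeros at y ∈ {2}
  x = 5: [0↦3, 1↦2, 2↦4, 3↦2, 4↦3, 5↦0, 6↦0]  zeros at y ∈ {5, 6}
  x = 6: [0↦3, 1↦2, 2↦4, 3↦2, 4↦3, 5↦0, 6↦0]  zeros at y ∈ {5, 6}
Collecting zeros: affine points = {(0, 2), (2, 0), (2, 4), (4, 2), (5, 5), (5, 6), (6, 5), (6, 6)}.
Total count |C(F_7)_aff| = 8.


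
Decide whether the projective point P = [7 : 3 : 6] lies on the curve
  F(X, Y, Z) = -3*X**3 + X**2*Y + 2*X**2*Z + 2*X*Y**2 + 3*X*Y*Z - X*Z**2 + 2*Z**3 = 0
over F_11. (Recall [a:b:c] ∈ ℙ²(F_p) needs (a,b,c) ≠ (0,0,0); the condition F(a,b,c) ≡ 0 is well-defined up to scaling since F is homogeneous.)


F(7,3,6) ≡ 5 (mod 11); P is NOT on the curve.

Evaluate F(7, 3, 6) term-by-term (mod 11).
  -3*X**3 ↦ -3·343·1·1 = -1029
  X**2*Y ↦ 1·49·3·1 = 147
  2*X**2*Z ↦ 2·49·1·6 = 588
  2*X*Y**2 ↦ 2·7·9·1 = 126
  3*X*Y*Z ↦ 3·7·3·6 = 378
  -X*Z**2 ↦ -1·7·1·36 = -252
  2*Z**3 ↦ 2·1·1·216 = 432
Sum: F(7, 3, 6) = (-1029) + (147) + (588) + (126) + (378) + (-252) + (432) = 390.
Reducing mod 11: 390 ≡ 5 (mod 11).
Since F(a, b, c) ≡ 5 ≠ 0 (mod 11), P does NOT lie on the curve.


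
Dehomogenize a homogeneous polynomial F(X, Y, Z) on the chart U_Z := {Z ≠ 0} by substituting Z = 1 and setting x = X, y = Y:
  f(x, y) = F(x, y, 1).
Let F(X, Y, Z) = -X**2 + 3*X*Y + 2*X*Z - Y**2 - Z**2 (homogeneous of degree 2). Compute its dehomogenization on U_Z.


f(x, y) = -x**2 + 3*x*y + 2*x - y**2 - 1

On U_Z we set Z = 1. Each monomial c·X^i·Y^j·Z^k in F becomes c·x^i·y^j·1^k = c·x^i·y^j.
Substituting Z = 1: F(X, Y, 1) = -x**2 + 3*x*y + 2*x - y**2 - 1.
Note: deg(f) ≤ deg(F) = 2; strict inequality happens when F is divisible by Z (lost terms).


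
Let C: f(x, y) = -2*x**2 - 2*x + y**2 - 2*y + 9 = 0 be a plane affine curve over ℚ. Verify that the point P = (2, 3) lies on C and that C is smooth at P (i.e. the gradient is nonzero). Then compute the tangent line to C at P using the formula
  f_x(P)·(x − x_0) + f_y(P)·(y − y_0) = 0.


Tangent line at P: -10*x + 4*y + 8 = 0.

Step 1: f(2, 3) = 0, so P lies on C.
Step 2: partial derivatives
  f_x(x, y) = -4*x - 2, f_y(x, y) = 2*y - 2.
  f_x(P) = -10, f_y(P) = 4 (gradient nonzero, so P is smooth).
Step 3: tangent line at P: -10·(x − 2) + 4·(y − 3) = 0.
Expanding: -10*x + 4*y + 8 = 0.


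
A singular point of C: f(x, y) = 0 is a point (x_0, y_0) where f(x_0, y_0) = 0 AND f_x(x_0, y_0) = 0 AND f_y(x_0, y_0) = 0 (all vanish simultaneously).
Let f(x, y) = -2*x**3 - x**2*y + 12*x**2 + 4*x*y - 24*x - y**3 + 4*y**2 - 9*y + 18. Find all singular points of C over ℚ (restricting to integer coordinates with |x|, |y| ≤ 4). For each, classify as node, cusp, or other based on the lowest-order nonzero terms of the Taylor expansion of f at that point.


Singular points: {(2, 1)}; classification: node.

Compute partial derivatives:
  f_x = -6*x**2 - 2*x*y + 24*x + 4*y - 24.
  f_y = -x**2 + 4*x - 3*y**2 + 8*y - 9.
Scan x_0 ∈ {−4, ..., 4}. For each x_0, f_y(x_0, y) is a polynomial in y; find its integer roots y ∈ {−4, ..., 4}, then test f_x and f at those candidates.
  x = -4: f_y(-4, y) = -3*y**2 + 8*y - 41; no integer root y with |y| ≤ 4.
  x = -3: f_y(-3, y) = -3*y**2 + 8*y - 30; no integer root y with |y| ≤ 4.
  x = -2: f_y(-2, y) = -3*y**2 + 8*y - 21; no integer root y with |y| ≤ 4.
  x = -1: f_y(-1, y) = -3*y**2 + 8*y - 14; no integer root y with |y| ≤ 4.
  x = 0: f_y(0, y) = -3*y**2 + 8*y - 9; no integer root y with |y| ≤ 4.
  x = 1: f_y(1, y) = -3*y**2 + 8*y - 6; no integer root y with |y| ≤ 4.
  x = 2: f_y(2, y) = -3*y**2 + 8*y - 5; vanishes at y ∈ {1}. (2, 1): f_x = 0, f = 0 — SINGULAR.
  x = 3: f_y(3, y) = -3*y**2 + 8*y - 6; no integer root y with |y| ≤ 4.
  x = 4: f_y(4, y) = -3*y**2 + 8*y - 9; no integer root y with |y| ≤ 4.
Only singular point on the grid: (2, 1).
Classify: substitute x = 2 + u, y = 1 + v and expand: f = -2*u**3 - u**2*v - u**2 - v**3 + v**2.
No constant or linear terms (consistent with a singular point). Quadratic part: -u**2 + v**2. Cubic part: -2*u**3 - u**2*v - v**3.
The quadratic part v**2 - u**2 = (v − u)(v + u) splits into two distinct linear factors, so there are two distinct tangent lines y − 1 = ±(x − 2) — this is a node (ordinary double point).
Classification: node.


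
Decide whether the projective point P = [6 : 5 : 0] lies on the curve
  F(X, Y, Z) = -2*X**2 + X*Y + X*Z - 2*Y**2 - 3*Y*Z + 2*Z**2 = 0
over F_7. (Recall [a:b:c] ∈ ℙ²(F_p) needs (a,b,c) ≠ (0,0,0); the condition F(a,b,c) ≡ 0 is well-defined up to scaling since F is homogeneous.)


F(6,5,0) ≡ 6 (mod 7); P is NOT on the curve.

Evaluate F(6, 5, 0) term-by-term (mod 7).
  -2*X**2 ↦ -2·36·1·1 = -72
  X*Y ↦ 1·6·5·1 = 30
  X*Z ↦ 1·6·1·0 = 0
  -2*Y**2 ↦ -2·1·25·1 = -50
  -3*Y*Z ↦ -3·1·5·0 = 0
  2*Z**2 ↦ 2·1·1·0 = 0
Sum: F(6, 5, 0) = (-72) + (30) + (0) + (-50) + (0) + (0) = -92.
Reducing mod 7: -92 ≡ 6 (mod 7).
Since F(a, b, c) ≡ 6 ≠ 0 (mod 7), P does NOT lie on the curve.


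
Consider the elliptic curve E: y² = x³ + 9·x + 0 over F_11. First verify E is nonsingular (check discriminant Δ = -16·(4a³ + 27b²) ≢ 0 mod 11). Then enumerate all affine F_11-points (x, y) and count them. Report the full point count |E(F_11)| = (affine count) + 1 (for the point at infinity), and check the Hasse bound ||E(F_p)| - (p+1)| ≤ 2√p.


Affine points = {(0, 0), (2, 2), (2, 9), (4, 1), (4, 10), (5, 4), (5, 7), (8, 1), (8, 10), (10, 1), (10, 10)}; affine count = 11; |E(F_11)| = 12.

Discriminant check: Δ ∝ 4a³ + 27b² = 4·9³ + 27·0² = 4·729 + 27·0 ≡ 1 (mod 11). Nonzero ⇒ E is nonsingular.
For each x ∈ F_11, compute rhs = x³ + 9·x + 0 mod 11, then count y ∈ F_11 with y² ≡ rhs.
  x = 0: rhs = 0, matching y values: 0 (1 points).
  x = 1: rhs = 10, matching y values: none (0 points).
  x = 2: rhs = 4, matching y values: 2, 9 (2 points).
  x = 3: rhs = 10, matching y values: none (0 points).
  x = 4: rhs = 1, matching y values: 1, 10 (2 points).
  x = 5: rhs = 5, matching y values: 4, 7 (2 points).
  x = 6: rhs = 6, matching y values: none (0 points).
  x = 7: rhs = 10, matching y values: none (0 points).
  x = 8: rhs = 1, matching y values: 1, 10 (2 points).
  x = 9: rhs = 7, matching y values: none (0 points).
  x = 10: rhs = 1, matching y values: 1, 10 (2 points).
Total affine count: 11.
Full point count |E(F_11)| = 11 + 1 = 12.
Hasse bound: |12 − (11+1)| = |0| = 0 ≤ 2√11 ≈ 6.6332 ✓.


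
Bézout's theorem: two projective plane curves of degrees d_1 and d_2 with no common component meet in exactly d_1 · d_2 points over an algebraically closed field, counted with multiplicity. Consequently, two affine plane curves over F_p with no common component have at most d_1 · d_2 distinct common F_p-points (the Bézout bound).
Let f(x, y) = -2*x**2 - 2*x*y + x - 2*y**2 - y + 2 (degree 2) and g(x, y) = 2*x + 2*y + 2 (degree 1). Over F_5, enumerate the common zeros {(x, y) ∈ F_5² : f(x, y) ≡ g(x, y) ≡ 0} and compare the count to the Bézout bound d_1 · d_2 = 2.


Common zeros: ∅; count = 0; Bézout bound = 2.

deg(f) = 2, deg(g) = 1, so Bézout bound = 2.
Scan x ∈ F_5. For each x, list the y ∈ F_5 with f(x, y) ≡ 0 and those with g(x, y) ≡ 0 (mod 5); the common zeros in that column are the intersection.
  x = 0: f ≡ 0 at y ∈ ∅; g ≡ 0 at y ∈ {4}; common: ∅.
  x = 1: f ≡ 0 at y ∈ ∅; g ≡ 0 at y ∈ {3}; common: ∅.
  x = 2: f ≡ 0 at y ∈ ∅; g ≡ 0 at y ∈ {2}; common: ∅.
  x = 3: f ≡ 0 at y ∈ {2}; g ≡ 0 at y ∈ {1}; common: ∅.
  x = 4: f ≡ 0 at y ∈ ∅; g ≡ 0 at y ∈ {0}; common: ∅.
Collecting: common zeros = ∅, so the count is 0.
Comparison with the Bézout bound: 0 ≤ 2 = deg(f)·deg(g), as expected for curves with no common component (the affine F_5-count falls short of the bound because intersections may lie at infinity, over extension fields, or carry multiplicity).


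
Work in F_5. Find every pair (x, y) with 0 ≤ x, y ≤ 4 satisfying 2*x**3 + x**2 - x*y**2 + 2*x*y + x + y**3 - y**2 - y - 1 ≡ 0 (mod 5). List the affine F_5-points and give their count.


Affine F_5-points: {(1, 2), (1, 3), (2, 3), (3, 0), (3, 4), (4, 1), (4, 3)}; count = 7.

For each of the 25 pairs (x, y) ∈ F_5², evaluate f(x, y) mod 5. Record the zeros.
  x = 0: [0↦4, 1↦3, 2↦1, 3↦4, 4↦3]  zeros at y ∈ ∅
  x = 1: [0↦3, 1↦3, 2↦0, 3↦0, 4↦4]  zeros at y ∈ {2, 3}
  x = 2: [0↦1, 1↦2, 2↦3, 3↦0, 4↦4]  zeros at y ∈ {3}
  x = 3: [0↦0, 1↦2, 2↦2, 3↦1, 4↦0]  zeros at y ∈ {0, 4}
  x = 4: [0↦2, 1↦0, 2↦4, 3↦0, 4↦4]  zeros at y ∈ {1, 3}
Collecting zeros: affine points = {(1, 2), (1, 3), (2, 3), (3, 0), (3, 4), (4, 1), (4, 3)}.
Total count |C(F_5)_aff| = 7.


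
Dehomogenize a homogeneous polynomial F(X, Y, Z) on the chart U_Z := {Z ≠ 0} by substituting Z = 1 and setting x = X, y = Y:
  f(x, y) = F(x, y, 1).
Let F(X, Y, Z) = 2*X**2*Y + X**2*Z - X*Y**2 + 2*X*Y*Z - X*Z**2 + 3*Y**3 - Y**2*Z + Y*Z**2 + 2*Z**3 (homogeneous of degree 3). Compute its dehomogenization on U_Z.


f(x, y) = 2*x**2*y + x**2 - x*y**2 + 2*x*y - x + 3*y**3 - y**2 + y + 2

On U_Z we set Z = 1. Each monomial c·X^i·Y^j·Z^k in F becomes c·x^i·y^j·1^k = c·x^i·y^j.
Substituting Z = 1: F(X, Y, 1) = 2*x**2*y + x**2 - x*y**2 + 2*x*y - x + 3*y**3 - y**2 + y + 2.
Note: deg(f) ≤ deg(F) = 3; strict inequality happens when F is divisible by Z (lost terms).


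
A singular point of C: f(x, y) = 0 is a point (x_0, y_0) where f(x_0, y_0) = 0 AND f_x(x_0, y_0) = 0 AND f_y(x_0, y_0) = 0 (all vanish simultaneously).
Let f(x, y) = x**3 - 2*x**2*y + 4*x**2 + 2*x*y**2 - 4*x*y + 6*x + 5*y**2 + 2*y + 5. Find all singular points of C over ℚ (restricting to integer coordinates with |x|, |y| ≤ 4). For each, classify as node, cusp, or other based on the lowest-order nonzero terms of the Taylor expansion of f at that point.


Singular points: {(-2, -1)}; classification: cusp.

Compute partial derivatives:
  f_x = 3*x**2 - 4*x*y + 8*x + 2*y**2 - 4*y + 6.
  f_y = -2*x**2 + 4*x*y - 4*x + 10*y + 2.
Scan x_0 ∈ {−4, ..., 4}. For each x_0, f_y(x_0, y) is a polynomial in y; find its integer roots y ∈ {−4, ..., 4}, then test f_x and f at those candidates.
  x = -4: f_y(-4, y) = -6*y - 14; no integer root y with |y| ≤ 4.
  x = -3: f_y(-3, y) = -2*y - 4; vanishes at y ∈ {-2}. (-3, -2): f_x = 1 ≠ 0.
  x = -2: f_y(-2, y) = 2*y + 2; vanishes at y ∈ {-1}. (-2, -1): f_x = 0, f = 0 — SINGULAR.
  x = -1: f_y(-1, y) = 6*y + 4; no integer root y with |y| ≤ 4.
  x = 0: f_y(0, y) = 10*y + 2; no integer root y with |y| ≤ 4.
  x = 1: f_y(1, y) = 14*y - 4; no integer root y with |y| ≤ 4.
  x = 2: f_y(2, y) = 18*y - 14; no integer root y with |y| ≤ 4.
  x = 3: f_y(3, y) = 22*y - 28; no integer root y with |y| ≤ 4.
  x = 4: f_y(4, y) = 26*y - 46; no integer root y with |y| ≤ 4.
Only singular point on the grid: (-2, -1).
Classify: substitute x = -2 + u, y = -1 + v and expand: f = u**3 - 2*u**2*v + 2*u*v**2 + v**2.
No constant or linear terms (consistent with a singular point). Quadratic part: v**2. Cubic part: u**3 - 2*u**2*v + 2*u*v**2.
The quadratic part v**2 is a perfect square, so there is a single (double) tangent line v = 0, i.e. y = -1. Restricting the cubic part to that line (v = 0) leaves u**3 ≠ 0, so f is not divisible by v and the branch is v² ≈ -u**3 to lowest order — this is a cusp.
Classification: cusp.
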